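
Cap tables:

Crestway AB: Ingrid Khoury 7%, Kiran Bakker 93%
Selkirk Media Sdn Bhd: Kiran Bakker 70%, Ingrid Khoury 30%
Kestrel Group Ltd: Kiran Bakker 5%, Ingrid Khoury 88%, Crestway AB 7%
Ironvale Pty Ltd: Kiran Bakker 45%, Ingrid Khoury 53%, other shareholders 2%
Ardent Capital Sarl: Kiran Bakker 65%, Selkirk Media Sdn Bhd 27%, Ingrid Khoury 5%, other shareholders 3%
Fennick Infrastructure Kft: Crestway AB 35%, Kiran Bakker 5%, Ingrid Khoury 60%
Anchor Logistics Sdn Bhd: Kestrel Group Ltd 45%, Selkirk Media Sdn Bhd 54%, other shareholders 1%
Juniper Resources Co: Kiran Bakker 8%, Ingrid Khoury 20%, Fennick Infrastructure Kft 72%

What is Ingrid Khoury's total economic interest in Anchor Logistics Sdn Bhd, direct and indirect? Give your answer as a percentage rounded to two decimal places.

Ingrid reaches Anchor along 3 paths.
Via Kestrel: 88% × 45% = 39.6%.
Via Crestway → Kestrel: 7% × 7% × 45% = 0.2205%.
Via Selkirk: 30% × 54% = 16.2%.
Total: 39.6% + 0.2205% + 16.2% = 56.0205%.
Rounded: 56.02%.

56.02%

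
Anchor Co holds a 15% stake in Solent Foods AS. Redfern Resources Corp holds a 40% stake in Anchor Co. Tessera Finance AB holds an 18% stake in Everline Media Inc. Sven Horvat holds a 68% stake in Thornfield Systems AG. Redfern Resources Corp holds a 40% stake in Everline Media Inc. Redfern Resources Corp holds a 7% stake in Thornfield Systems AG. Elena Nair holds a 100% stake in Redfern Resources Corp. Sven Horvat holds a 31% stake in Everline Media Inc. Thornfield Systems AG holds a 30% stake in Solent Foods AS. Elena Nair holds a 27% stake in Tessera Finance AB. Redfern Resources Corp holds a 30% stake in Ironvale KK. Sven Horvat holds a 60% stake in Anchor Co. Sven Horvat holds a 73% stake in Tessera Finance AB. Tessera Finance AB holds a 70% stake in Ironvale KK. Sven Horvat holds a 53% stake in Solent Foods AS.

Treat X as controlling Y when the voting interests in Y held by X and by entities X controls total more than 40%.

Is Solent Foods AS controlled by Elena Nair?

Elena holds 100% of Redfern, so Elena controls Redfern.
Neither Elena nor any entity Elena controls holds any voting interest in Solent.
So Elena does not control Solent.

No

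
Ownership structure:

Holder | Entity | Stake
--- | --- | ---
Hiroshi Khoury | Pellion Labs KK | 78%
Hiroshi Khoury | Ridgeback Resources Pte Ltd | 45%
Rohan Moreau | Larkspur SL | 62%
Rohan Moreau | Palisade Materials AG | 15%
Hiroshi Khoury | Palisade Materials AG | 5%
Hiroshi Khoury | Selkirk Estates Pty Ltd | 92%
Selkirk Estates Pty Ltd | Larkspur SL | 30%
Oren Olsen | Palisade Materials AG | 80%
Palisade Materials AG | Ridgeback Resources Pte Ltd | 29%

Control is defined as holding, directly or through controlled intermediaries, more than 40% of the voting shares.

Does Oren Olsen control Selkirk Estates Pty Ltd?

Oren holds 80% of Palisade, so Oren controls Palisade.
Neither Oren nor any entity Oren controls holds any voting interest in Selkirk.
So Oren does not control Selkirk.

No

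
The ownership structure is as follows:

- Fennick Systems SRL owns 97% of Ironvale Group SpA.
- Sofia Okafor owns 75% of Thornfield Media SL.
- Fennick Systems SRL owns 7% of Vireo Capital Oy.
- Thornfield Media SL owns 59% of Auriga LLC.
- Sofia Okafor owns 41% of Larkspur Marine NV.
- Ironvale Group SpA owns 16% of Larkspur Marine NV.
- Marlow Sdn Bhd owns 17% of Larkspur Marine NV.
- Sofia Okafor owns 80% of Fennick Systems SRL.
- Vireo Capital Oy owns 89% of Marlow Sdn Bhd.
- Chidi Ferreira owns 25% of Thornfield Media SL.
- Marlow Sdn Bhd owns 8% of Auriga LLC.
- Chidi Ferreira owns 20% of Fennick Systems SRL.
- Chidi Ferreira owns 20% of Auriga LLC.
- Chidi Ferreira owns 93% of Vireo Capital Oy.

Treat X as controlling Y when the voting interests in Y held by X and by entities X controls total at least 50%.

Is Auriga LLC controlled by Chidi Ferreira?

No

Chidi holds 93% of Vireo, so Chidi controls Vireo.
Vireo holds 89% of Marlow, so Chidi controls Marlow.
In Auriga, Chidi's side holds only 20% + 8% = 28%, not ≥ 50%.
So Chidi does not control Auriga.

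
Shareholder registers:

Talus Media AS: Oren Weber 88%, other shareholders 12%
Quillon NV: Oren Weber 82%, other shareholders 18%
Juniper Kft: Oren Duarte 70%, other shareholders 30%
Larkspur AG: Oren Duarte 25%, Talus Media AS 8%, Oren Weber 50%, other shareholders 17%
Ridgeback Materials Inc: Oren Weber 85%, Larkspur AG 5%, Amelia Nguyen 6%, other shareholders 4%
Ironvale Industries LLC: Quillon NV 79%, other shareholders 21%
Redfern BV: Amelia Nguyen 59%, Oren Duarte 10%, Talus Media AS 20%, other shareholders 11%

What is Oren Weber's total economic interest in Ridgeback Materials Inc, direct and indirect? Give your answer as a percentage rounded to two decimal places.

Oren Weber reaches Ridgeback along 3 paths.
Direct stake: 85% = 85%.
Via Talus → Larkspur: 88% × 8% × 5% = 0.352%.
Via Larkspur: 50% × 5% = 2.5%.
Total: 85% + 0.352% + 2.5% = 87.852%.
Rounded: 87.85%.

87.85%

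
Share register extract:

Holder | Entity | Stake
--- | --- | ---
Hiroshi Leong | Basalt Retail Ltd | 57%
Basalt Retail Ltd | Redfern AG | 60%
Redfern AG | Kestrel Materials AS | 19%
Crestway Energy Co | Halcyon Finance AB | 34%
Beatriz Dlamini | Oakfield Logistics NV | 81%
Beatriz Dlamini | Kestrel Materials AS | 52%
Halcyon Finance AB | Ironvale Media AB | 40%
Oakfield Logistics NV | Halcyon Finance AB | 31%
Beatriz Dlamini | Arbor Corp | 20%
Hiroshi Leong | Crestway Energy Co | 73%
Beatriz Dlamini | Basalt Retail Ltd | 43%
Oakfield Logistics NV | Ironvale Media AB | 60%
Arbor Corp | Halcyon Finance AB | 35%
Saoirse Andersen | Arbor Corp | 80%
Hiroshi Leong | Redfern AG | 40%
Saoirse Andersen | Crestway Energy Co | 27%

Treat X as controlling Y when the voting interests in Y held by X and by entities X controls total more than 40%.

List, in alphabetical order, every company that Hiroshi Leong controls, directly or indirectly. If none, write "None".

Hiroshi holds 57% of Basalt, so Hiroshi controls Basalt.
Hiroshi holds 73% of Crestway, so Hiroshi controls Crestway.
Hiroshi and Basalt together hold 40% + 60% = 100% of Redfern, so Hiroshi controls Redfern.
No other company's threshold is met.

Basalt Retail Ltd, Crestway Energy Co, Redfern AG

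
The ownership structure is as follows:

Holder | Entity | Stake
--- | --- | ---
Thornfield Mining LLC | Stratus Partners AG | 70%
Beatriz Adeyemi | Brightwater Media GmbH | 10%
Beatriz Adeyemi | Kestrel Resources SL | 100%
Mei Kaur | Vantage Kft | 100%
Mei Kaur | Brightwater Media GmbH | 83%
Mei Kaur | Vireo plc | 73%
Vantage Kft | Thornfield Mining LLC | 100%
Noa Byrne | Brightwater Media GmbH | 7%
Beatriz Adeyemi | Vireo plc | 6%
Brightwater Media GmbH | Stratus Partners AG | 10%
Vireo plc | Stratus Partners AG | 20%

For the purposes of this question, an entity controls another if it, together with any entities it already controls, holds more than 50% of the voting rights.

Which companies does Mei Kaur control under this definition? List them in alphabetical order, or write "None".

Mei holds 73% of Vireo, so Mei controls Vireo.
Mei holds 83% of Brightwater, so Mei controls Brightwater.
Mei holds 100% of Vantage, so Mei controls Vantage.
Vantage holds 100% of Thornfield, so Mei controls Thornfield.
Thornfield and Brightwater and Vireo together hold 70% + 10% + 20% = 100% of Stratus, so Mei controls Stratus.
No other company's threshold is met.

Brightwater Media GmbH, Stratus Partners AG, Thornfield Mining LLC, Vantage Kft, Vireo plc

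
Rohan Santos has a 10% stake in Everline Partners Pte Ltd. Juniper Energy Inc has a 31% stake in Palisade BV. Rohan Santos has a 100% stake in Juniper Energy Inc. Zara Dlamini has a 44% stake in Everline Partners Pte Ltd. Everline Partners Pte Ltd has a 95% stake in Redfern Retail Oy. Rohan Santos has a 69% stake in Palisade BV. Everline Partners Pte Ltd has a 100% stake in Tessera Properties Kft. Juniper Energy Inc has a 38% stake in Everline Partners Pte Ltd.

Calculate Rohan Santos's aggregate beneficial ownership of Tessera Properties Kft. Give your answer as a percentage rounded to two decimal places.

Rohan reaches Tessera along 2 paths.
Via Juniper → Everline: 100% × 38% × 100% = 38%.
Via Everline: 10% × 100% = 10%.
Total: 38% + 10% = 48%.
Rounded: 48.00%.

48.00%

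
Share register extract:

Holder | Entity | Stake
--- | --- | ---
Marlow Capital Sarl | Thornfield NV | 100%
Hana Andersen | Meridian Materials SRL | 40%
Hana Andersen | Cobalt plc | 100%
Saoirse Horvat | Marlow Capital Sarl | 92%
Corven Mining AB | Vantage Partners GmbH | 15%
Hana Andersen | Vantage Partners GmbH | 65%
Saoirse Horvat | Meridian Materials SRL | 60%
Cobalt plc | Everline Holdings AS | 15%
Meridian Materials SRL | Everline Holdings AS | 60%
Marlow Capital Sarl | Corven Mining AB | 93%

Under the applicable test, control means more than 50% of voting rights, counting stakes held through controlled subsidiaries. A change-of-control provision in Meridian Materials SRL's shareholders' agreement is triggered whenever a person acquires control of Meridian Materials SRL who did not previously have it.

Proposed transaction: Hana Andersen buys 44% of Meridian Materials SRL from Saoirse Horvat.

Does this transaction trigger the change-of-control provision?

Yes

The purchase adds only to Hana's holdings (Saoirse's stake shrinks), so Hana is the only person who could newly come to control Meridian.
Hana holds 100% of Cobalt, so Hana controls Cobalt.
Hana holds 65% of Vantage, so Hana controls Vantage.
In Meridian, Hana's side holds only 40%, not > 50%.
So before the transaction, Hana does not control Meridian.
After the purchase, Hana's direct stake in Meridian rises to 40% + 44% = 84%, and Saoirse's stake falls to 16%.
Hana holds 84% of Meridian, so Hana controls Meridian.
Hana did not control Meridian before and does after, so the clause is triggered.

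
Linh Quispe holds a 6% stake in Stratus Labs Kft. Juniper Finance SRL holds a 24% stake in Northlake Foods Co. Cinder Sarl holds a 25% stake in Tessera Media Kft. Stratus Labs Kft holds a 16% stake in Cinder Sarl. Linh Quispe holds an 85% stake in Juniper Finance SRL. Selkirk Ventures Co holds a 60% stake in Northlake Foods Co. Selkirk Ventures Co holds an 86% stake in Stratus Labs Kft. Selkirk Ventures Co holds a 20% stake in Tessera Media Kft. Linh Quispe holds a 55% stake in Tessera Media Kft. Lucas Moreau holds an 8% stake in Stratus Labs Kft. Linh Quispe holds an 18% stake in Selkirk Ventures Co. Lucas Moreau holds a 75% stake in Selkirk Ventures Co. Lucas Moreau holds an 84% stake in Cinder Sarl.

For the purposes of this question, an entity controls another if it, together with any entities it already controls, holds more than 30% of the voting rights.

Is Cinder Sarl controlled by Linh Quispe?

Linh holds 85% of Juniper, so Linh controls Juniper.
Linh holds 55% of Tessera, so Linh controls Tessera.
Neither Linh nor any entity Linh controls holds any voting interest in Cinder.
So Linh does not control Cinder.

No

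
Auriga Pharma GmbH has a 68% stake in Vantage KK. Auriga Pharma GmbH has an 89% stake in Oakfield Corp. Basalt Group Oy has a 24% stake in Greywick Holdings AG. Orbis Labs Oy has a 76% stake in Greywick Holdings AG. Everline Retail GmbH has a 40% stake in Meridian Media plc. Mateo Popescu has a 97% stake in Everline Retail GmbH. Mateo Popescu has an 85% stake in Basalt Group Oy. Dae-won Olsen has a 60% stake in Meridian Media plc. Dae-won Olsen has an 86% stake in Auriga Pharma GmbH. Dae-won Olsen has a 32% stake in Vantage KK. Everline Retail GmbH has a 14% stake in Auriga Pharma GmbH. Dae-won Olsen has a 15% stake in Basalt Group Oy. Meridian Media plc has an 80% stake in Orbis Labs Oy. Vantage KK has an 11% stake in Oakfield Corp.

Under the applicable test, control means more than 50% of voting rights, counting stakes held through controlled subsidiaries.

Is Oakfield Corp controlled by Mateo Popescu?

No

Mateo holds 85% of Basalt, so Mateo controls Basalt.
Mateo holds 97% of Everline, so Mateo controls Everline.
Neither Mateo nor any entity Mateo controls holds any voting interest in Oakfield.
So Mateo does not control Oakfield.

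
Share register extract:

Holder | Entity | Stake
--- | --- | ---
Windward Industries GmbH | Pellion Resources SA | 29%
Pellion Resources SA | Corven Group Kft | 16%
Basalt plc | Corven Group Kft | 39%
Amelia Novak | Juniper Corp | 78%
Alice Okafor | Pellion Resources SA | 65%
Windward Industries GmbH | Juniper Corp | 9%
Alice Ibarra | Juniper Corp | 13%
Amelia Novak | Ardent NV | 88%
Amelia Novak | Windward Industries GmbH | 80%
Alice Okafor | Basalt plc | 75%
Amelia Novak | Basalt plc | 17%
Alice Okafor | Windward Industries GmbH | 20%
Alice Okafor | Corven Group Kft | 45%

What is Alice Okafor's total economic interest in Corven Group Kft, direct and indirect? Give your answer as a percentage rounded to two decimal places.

85.58%

Alice Okafor reaches Corven along 4 paths.
Via Pellion: 65% × 16% = 10.4%.
Via Windward → Pellion: 20% × 29% × 16% = 0.928%.
Direct stake: 45% = 45%.
Via Basalt: 75% × 39% = 29.25%.
Total: 10.4% + 0.928% + 45% + 29.25% = 85.578%.
Rounded: 85.58%.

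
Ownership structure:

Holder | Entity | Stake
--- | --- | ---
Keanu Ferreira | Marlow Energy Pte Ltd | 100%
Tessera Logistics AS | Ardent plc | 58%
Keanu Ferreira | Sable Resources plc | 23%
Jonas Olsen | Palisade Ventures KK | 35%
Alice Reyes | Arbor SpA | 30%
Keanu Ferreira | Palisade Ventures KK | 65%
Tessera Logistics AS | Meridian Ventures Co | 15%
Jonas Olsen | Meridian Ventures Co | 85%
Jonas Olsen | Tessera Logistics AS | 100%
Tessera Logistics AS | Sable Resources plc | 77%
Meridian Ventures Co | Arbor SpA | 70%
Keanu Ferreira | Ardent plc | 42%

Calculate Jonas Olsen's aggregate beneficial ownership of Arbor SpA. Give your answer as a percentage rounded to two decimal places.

70.00%

Jonas reaches Arbor along 2 paths.
Via Tessera → Meridian: 100% × 15% × 70% = 10.5%.
Via Meridian: 85% × 70% = 59.5%.
Total: 10.5% + 59.5% = 70%.
Rounded: 70.00%.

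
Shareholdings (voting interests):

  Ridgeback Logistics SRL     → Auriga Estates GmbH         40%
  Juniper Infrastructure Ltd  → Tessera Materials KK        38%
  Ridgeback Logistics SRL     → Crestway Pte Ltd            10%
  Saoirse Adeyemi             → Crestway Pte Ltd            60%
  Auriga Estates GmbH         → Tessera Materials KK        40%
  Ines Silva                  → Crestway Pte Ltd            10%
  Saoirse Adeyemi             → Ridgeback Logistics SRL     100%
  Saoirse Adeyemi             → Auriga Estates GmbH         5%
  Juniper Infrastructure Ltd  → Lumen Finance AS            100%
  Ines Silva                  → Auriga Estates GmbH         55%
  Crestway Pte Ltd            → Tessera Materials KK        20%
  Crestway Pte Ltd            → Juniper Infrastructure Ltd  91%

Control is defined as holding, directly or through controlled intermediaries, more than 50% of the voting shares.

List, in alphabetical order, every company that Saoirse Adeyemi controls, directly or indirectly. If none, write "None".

Saoirse holds 100% of Ridgeback, so Saoirse controls Ridgeback.
Ridgeback and Saoirse together hold 10% + 60% = 70% of Crestway, so Saoirse controls Crestway.
Crestway holds 91% of Juniper, so Saoirse controls Juniper.
Crestway and Juniper together hold 20% + 38% = 58% of Tessera, so Saoirse controls Tessera.
Juniper holds 100% of Lumen, so Saoirse controls Lumen.
No other company's threshold is met.

Crestway Pte Ltd, Juniper Infrastructure Ltd, Lumen Finance AS, Ridgeback Logistics SRL, Tessera Materials KK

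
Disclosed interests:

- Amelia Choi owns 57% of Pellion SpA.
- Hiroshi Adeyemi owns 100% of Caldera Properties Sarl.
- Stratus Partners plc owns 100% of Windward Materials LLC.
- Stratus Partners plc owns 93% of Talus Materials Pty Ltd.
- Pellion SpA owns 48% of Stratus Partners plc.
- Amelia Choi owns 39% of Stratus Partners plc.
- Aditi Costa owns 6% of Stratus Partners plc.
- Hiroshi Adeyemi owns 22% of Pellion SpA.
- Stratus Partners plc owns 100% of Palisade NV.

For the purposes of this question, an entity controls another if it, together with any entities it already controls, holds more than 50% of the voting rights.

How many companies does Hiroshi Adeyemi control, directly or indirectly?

1

Hiroshi holds 100% of Caldera, so Hiroshi controls Caldera.
No other company's threshold is met.
Hiroshi controls 1 company.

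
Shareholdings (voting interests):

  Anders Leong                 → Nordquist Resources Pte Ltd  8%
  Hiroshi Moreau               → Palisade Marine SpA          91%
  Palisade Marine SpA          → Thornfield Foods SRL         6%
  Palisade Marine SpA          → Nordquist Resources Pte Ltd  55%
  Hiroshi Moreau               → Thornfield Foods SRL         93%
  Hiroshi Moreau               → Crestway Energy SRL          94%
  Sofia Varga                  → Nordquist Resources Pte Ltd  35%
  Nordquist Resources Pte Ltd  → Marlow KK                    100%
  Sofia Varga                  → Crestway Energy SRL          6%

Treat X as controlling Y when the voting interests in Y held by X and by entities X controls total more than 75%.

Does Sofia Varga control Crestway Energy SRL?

No

Sofia's largest direct stake is 35% in Nordquist, which does not meet the threshold, so Sofia controls no company.
In Crestway, Sofia's side holds only 6%, not > 75%.
So Sofia does not control Crestway.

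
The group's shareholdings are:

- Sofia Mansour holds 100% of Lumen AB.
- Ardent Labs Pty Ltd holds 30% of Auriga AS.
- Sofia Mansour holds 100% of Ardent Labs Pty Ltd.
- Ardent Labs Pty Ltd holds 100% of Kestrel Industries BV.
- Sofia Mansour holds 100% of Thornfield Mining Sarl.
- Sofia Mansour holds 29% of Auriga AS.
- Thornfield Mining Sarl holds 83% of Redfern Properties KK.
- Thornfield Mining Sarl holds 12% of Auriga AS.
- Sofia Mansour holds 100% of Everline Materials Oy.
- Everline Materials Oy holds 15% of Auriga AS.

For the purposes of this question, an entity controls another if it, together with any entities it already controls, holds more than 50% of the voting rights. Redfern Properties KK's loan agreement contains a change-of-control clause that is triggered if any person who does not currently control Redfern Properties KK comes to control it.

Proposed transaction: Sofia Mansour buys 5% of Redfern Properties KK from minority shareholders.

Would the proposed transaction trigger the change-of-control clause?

No

The purchase changes only Sofia's holdings, so Sofia is the only person who could newly come to control Redfern.
Sofia holds 100% of Thornfield, so Sofia controls Thornfield.
Thornfield holds 83% of Redfern, so Sofia controls Redfern.
So Sofia already controls Redfern before the transaction.
After the purchase, Sofia holds 5% of Redfern directly.
Sofia controlled Redfern already, so this is not a new person acquiring control; every other person's position is unchanged or reduced.
No new person acquires control, so the clause is not triggered.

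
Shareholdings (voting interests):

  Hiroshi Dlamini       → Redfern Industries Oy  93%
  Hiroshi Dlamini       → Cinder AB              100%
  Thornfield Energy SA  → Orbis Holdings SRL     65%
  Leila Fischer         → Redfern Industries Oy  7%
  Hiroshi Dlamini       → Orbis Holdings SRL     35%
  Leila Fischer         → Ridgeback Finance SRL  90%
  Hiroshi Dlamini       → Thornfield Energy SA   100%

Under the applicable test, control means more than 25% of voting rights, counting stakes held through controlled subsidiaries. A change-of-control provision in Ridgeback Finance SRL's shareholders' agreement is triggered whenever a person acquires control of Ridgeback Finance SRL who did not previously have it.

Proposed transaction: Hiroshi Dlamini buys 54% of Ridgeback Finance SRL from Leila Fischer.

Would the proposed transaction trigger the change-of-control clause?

Yes

The purchase adds only to Hiroshi's holdings (Leila's stake shrinks), so Hiroshi is the only person who could newly come to control Ridgeback.
Hiroshi holds 100% of Thornfield, so Hiroshi controls Thornfield.
Thornfield and Hiroshi together hold 65% + 35% = 100% of Orbis, so Hiroshi controls Orbis.
Hiroshi holds 93% of Redfern, so Hiroshi controls Redfern.
Hiroshi holds 100% of Cinder, so Hiroshi controls Cinder.
Neither Hiroshi nor any entity Hiroshi controls holds any voting interest in Ridgeback.
So before the transaction, Hiroshi does not control Ridgeback.
After the purchase, Hiroshi holds 54% of Ridgeback directly, and Leila's stake falls to 36%.
Hiroshi holds 54% of Ridgeback, so Hiroshi controls Ridgeback.
Hiroshi did not control Ridgeback before and does after, so the clause is triggered.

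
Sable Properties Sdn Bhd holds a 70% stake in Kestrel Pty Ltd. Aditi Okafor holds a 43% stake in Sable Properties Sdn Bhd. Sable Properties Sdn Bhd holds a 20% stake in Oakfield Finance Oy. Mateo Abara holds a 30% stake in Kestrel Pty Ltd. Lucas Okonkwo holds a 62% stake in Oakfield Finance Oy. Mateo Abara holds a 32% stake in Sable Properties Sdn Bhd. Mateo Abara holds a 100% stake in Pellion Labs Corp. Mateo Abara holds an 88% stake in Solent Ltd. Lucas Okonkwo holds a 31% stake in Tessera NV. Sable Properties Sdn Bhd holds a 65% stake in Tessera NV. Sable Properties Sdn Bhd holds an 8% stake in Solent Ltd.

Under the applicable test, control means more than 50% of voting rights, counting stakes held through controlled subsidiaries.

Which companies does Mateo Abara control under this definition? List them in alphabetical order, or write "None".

Pellion Labs Corp, Solent Ltd

Mateo holds 88% of Solent, so Mateo controls Solent.
Mateo holds 100% of Pellion, so Mateo controls Pellion.
No other company's threshold is met.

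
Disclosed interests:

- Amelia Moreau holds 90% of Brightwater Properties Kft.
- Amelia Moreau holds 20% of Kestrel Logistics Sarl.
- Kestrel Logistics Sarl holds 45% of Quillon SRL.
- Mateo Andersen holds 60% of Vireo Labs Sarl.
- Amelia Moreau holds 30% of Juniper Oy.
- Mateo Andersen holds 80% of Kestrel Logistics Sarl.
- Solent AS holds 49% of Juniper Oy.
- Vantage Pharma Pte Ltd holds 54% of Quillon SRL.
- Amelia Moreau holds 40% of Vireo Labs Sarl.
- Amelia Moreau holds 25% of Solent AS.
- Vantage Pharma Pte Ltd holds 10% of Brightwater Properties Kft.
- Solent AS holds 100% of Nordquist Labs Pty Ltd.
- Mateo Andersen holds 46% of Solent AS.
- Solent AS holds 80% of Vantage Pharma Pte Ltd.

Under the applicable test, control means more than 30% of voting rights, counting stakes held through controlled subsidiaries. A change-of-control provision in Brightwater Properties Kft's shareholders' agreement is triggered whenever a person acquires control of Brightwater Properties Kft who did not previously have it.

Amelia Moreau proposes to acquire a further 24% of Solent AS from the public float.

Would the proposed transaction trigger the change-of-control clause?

No

The purchase changes only Amelia's holdings, so Amelia is the only person who could newly come to control Brightwater.
Amelia holds 90% of Brightwater, so Amelia controls Brightwater.
So Amelia already controls Brightwater before the transaction.
After the purchase, Amelia's direct stake in Solent rises to 25% + 24% = 49%.
Amelia controlled Brightwater already, so this is not a new person acquiring control; every other person's position is unchanged or reduced.
No new person acquires control, so the clause is not triggered.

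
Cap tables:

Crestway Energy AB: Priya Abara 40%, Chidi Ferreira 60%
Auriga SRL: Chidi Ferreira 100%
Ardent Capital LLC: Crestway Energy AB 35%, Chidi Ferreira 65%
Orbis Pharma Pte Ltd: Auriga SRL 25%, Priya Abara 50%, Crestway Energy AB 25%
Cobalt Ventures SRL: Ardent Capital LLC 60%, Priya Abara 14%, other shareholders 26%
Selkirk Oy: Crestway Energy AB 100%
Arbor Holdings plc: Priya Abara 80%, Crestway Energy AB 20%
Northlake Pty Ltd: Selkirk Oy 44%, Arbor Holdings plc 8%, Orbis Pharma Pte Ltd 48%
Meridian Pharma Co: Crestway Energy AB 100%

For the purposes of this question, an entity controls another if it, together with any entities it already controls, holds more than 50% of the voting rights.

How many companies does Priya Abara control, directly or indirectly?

Priya holds 80% of Arbor, so Priya controls Arbor.
No other company's threshold is met.
Priya controls 1 company.

1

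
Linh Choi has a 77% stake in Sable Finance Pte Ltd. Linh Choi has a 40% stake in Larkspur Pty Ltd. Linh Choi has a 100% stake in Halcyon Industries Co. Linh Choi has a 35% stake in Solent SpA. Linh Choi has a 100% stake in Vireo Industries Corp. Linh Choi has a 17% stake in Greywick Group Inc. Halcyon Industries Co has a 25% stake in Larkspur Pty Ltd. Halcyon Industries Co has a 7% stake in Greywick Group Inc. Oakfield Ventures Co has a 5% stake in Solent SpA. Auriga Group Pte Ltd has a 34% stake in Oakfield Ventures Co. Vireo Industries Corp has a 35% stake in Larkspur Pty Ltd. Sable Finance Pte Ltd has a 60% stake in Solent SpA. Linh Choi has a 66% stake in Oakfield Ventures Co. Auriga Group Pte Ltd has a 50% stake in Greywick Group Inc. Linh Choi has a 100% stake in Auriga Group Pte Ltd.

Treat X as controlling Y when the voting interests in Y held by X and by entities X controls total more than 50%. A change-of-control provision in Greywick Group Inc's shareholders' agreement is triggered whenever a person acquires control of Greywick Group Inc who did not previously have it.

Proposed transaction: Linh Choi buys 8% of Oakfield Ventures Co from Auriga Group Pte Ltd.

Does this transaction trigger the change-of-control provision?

No

The purchase adds only to Linh's holdings (Auriga's stake shrinks), so Linh is the only person who could newly come to control Greywick.
Linh holds 100% of Auriga, so Linh controls Auriga.
Linh holds 100% of Halcyon, so Linh controls Halcyon.
Auriga and Halcyon and Linh together hold 50% + 7% + 17% = 74% of Greywick, so Linh controls Greywick.
So Linh already controls Greywick before the transaction.
After the purchase, Linh's direct stake in Oakfield rises to 66% + 8% = 74%, and Auriga's stake falls to 26%.
Linh controlled Greywick already, so this is not a new person acquiring control; every other person's position is unchanged or reduced.
No new person acquires control, so the clause is not triggered.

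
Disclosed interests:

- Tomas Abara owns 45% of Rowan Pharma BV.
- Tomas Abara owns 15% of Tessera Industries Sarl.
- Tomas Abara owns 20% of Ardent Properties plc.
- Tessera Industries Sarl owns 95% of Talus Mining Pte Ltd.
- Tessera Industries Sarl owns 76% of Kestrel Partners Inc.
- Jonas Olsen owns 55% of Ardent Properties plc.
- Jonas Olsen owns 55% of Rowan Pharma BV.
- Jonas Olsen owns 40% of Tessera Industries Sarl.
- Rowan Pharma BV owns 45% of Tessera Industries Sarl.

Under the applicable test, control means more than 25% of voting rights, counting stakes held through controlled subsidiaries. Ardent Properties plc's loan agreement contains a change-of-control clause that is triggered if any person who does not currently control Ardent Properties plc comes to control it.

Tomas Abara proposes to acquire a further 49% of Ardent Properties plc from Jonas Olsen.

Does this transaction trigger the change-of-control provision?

The purchase adds only to Tomas's holdings (Jonas's stake shrinks), so Tomas is the only person who could newly come to control Ardent.
Tomas holds 45% of Rowan, so Tomas controls Rowan.
Tomas and Rowan together hold 15% + 45% = 60% of Tessera, so Tomas controls Tessera.
Tessera holds 76% of Kestrel, so Tomas controls Kestrel.
Tessera holds 95% of Talus, so Tomas controls Talus.
In Ardent, Tomas's side holds only 20%, not > 25%.
So before the transaction, Tomas does not control Ardent.
After the purchase, Tomas's direct stake in Ardent rises to 20% + 49% = 69%, and Jonas's stake falls to 6%.
Tomas holds 69% of Ardent, so Tomas controls Ardent.
Tomas did not control Ardent before and does after, so the clause is triggered.

Yes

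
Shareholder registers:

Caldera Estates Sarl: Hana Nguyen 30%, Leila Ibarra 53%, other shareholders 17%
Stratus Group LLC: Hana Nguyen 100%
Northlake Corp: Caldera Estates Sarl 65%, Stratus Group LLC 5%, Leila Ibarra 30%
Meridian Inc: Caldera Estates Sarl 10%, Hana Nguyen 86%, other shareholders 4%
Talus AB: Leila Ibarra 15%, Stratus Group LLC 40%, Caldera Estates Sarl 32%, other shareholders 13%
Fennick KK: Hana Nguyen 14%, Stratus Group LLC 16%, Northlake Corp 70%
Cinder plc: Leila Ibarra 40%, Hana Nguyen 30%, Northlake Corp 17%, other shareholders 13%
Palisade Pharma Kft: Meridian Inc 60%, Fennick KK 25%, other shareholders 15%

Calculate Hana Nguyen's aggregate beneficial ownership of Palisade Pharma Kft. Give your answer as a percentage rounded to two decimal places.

65.19%

Hana reaches Palisade along 6 paths.
Via Caldera → Meridian: 30% × 10% × 60% = 1.8%.
Via Meridian: 86% × 60% = 51.6%.
Via Fennick: 14% × 25% = 3.5%.
Via Stratus → Fennick: 100% × 16% × 25% = 4%.
Via Caldera → Northlake → Fennick: 30% × 65% × 70% × 25% = 3.4125%.
Via Stratus → Northlake → Fennick: 100% × 5% × 70% × 25% = 0.875%.
Total: 1.8% + 51.6% + 3.5% + 4% + 3.4125% + 0.875% = 65.1875%.
Rounded: 65.19%.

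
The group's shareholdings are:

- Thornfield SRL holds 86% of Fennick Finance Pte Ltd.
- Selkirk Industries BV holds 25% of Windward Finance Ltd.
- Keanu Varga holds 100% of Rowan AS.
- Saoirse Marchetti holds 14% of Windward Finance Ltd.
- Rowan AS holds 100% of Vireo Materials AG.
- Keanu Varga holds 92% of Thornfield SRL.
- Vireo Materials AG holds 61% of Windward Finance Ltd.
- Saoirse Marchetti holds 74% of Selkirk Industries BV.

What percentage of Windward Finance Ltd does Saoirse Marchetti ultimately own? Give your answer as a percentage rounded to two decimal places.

Saoirse reaches Windward along 2 paths.
Via Selkirk: 74% × 25% = 18.5%.
Direct stake: 14% = 14%.
Total: 18.5% + 14% = 32.5%.
Rounded: 32.50%.

32.50%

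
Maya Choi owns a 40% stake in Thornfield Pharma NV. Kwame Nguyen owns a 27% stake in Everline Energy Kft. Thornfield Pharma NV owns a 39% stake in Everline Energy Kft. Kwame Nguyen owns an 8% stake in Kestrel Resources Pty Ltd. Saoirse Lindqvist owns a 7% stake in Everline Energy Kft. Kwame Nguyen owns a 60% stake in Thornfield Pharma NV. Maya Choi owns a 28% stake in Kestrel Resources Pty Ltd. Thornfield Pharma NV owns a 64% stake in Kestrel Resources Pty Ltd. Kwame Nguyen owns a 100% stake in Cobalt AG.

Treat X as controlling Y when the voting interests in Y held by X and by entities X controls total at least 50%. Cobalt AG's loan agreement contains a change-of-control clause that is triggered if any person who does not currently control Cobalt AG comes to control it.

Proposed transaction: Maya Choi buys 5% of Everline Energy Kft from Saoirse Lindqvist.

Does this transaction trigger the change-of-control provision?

No

The purchase adds only to Maya's holdings (Saoirse's stake shrinks), so Maya is the only person who could newly come to control Cobalt.
Maya's largest direct stake is 40% in Thornfield, which does not meet the threshold, so Maya controls no company.
Neither Maya nor any entity Maya controls holds any voting interest in Cobalt.
So before the transaction, Maya does not control Cobalt.
After the purchase, Maya holds 5% of Everline directly, and Saoirse's stake falls to 2%.
Maya's side now holds 5% of Everline, not ≥ 50%, so Maya still does not control Everline.
After the transaction, neither Maya nor any entity Maya controls holds a voting interest in Cobalt, so Maya still does not control it.
No new person acquires control, so the clause is not triggered.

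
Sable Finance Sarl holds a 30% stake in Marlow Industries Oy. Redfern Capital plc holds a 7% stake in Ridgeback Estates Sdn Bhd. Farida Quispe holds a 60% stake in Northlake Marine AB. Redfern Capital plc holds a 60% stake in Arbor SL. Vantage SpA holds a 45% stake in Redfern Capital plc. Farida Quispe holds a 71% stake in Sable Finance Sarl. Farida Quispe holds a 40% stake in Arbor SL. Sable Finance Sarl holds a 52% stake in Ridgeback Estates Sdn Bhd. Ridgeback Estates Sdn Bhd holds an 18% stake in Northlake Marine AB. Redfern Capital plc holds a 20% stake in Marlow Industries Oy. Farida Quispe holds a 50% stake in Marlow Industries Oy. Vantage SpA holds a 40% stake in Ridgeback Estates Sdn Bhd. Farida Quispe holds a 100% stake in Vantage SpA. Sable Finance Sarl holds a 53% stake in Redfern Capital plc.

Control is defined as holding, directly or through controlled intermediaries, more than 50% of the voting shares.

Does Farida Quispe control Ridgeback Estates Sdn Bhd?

Yes

Farida holds 71% of Sable, so Farida controls Sable.
Farida holds 100% of Vantage, so Farida controls Vantage.
Vantage and Sable together hold 45% + 53% = 98% of Redfern, so Farida controls Redfern.
Redfern and Vantage and Sable together hold 7% + 40% + 52% = 99% of Ridgeback, so Farida controls Ridgeback.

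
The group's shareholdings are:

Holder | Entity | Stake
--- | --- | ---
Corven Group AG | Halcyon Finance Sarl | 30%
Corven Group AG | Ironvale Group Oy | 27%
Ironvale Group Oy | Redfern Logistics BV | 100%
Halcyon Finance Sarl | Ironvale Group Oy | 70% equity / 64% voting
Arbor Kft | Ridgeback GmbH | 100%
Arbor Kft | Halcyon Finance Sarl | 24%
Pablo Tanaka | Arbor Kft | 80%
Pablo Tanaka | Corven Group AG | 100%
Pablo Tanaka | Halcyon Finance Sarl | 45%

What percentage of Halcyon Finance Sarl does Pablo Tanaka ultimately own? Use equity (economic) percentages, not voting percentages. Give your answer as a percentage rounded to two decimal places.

94.20%

Pablo reaches Halcyon along 3 paths.
Direct stake: 45% = 45%.
Via Arbor: 80% × 24% = 19.2%.
Via Corven: 100% × 30% = 30%.
Total: 45% + 19.2% + 30% = 94.2%.
Rounded: 94.20%.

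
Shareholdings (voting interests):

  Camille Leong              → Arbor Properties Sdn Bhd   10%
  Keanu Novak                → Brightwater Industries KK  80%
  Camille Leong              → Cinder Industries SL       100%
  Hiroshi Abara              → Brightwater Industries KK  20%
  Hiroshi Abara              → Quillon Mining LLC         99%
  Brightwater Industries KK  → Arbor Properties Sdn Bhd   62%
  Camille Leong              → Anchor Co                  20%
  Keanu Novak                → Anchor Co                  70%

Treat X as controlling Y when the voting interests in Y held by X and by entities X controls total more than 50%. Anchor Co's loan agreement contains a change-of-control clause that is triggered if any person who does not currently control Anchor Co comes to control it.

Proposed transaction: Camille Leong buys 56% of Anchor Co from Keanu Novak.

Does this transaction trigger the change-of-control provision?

The purchase adds only to Camille's holdings (Keanu's stake shrinks), so Camille is the only person who could newly come to control Anchor.
Camille holds 100% of Cinder, so Camille controls Cinder.
In Anchor, Camille's side holds only 20%, not > 50%.
So before the transaction, Camille does not control Anchor.
After the purchase, Camille's direct stake in Anchor rises to 20% + 56% = 76%, and Keanu's stake falls to 14%.
Camille holds 76% of Anchor, so Camille controls Anchor.
Camille did not control Anchor before and does after, so the clause is triggered.

Yes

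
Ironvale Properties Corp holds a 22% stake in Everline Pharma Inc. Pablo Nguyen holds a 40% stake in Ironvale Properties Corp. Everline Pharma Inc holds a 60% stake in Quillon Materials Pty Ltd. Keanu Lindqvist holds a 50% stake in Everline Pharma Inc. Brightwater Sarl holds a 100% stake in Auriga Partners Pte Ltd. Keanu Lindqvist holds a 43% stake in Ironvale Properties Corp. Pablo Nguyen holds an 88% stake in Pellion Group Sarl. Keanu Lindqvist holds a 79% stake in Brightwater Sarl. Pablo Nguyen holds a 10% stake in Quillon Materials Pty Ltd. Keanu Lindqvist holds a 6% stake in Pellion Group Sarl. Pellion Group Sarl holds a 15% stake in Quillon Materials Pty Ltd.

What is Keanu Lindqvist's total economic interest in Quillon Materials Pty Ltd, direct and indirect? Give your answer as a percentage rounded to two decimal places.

36.58%

Keanu reaches Quillon along 3 paths.
Via Pellion: 6% × 15% = 0.9%.
Via Ironvale → Everline: 43% × 22% × 60% = 5.676%.
Via Everline: 50% × 60% = 30%.
Total: 0.9% + 5.676% + 30% = 36.576%.
Rounded: 36.58%.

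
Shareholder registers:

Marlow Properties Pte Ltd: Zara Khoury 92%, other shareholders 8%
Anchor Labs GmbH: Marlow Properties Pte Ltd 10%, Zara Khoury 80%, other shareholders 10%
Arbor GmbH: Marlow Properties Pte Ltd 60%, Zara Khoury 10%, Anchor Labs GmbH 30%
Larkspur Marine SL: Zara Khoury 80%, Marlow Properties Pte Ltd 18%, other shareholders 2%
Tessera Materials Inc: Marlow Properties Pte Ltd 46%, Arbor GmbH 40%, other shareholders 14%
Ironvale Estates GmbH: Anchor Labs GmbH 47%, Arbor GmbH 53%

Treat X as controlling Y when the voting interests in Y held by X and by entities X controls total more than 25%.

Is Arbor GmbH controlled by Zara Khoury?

Yes

Zara holds 92% of Marlow, so Zara controls Marlow.
Marlow and Zara together hold 10% + 80% = 90% of Anchor, so Zara controls Anchor.
Marlow and Zara and Anchor together hold 60% + 10% + 30% = 100% of Arbor, so Zara controls Arbor.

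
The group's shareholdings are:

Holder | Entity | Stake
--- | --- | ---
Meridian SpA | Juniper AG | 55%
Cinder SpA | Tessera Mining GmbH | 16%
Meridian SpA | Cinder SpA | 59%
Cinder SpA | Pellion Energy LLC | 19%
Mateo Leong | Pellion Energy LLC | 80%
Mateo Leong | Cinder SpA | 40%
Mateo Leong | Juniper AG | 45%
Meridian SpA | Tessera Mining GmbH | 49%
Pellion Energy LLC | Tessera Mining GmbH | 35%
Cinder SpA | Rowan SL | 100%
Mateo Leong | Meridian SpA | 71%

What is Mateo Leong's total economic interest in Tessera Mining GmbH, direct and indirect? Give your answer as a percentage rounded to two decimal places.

81.34%

Mateo reaches Tessera along 6 paths.
Via Meridian → Cinder: 71% × 59% × 16% = 6.7024%.
Via Cinder: 40% × 16% = 6.4%.
Via Meridian → Cinder → Pellion: 71% × 59% × 19% × 35% = 2.785685%.
Via Cinder → Pellion: 40% × 19% × 35% = 2.66%.
Via Pellion: 80% × 35% = 28%.
Via Meridian: 71% × 49% = 34.79%.
Total: 6.7024% + 6.4% + 2.785685% + 2.66% + 28% + 34.79% = 81.338085%.
Rounded: 81.34%.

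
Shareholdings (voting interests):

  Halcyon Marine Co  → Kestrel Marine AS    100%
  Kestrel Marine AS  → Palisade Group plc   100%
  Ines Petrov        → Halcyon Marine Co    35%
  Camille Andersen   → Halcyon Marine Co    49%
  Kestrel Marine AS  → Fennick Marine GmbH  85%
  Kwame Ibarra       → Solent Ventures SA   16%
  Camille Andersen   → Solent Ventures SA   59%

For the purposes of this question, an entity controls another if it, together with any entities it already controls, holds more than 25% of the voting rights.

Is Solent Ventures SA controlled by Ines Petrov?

No

Ines holds 35% of Halcyon, so Ines controls Halcyon.
Halcyon holds 100% of Kestrel, so Ines controls Kestrel.
Kestrel holds 85% of Fennick, so Ines controls Fennick.
Kestrel holds 100% of Palisade, so Ines controls Palisade.
Neither Ines nor any entity Ines controls holds any voting interest in Solent.
So Ines does not control Solent.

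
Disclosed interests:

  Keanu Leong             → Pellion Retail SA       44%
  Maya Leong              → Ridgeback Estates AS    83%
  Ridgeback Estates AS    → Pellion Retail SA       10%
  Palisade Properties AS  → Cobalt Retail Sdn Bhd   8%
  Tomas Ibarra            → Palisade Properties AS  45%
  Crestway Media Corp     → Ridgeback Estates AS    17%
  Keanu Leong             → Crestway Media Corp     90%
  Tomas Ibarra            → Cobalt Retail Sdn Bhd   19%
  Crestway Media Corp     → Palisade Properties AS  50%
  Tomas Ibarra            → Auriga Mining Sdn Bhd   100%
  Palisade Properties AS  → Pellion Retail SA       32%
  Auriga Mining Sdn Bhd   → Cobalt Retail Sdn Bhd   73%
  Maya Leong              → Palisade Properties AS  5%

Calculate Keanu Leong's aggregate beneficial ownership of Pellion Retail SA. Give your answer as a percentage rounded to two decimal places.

59.93%

Keanu reaches Pellion along 3 paths.
Via Crestway → Ridgeback: 90% × 17% × 10% = 1.53%.
Direct stake: 44% = 44%.
Via Crestway → Palisade: 90% × 50% × 32% = 14.4%.
Total: 1.53% + 44% + 14.4% = 59.93%.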